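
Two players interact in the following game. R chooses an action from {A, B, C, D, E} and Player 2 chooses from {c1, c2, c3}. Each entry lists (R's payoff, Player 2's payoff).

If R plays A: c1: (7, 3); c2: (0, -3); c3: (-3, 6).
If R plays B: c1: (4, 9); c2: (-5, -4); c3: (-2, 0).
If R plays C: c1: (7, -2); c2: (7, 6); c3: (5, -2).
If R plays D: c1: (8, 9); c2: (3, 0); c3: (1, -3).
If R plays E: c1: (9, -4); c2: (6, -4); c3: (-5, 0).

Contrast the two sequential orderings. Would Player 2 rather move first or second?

second

If R leads: Player 2's best replies are A→c3, B→c1, C→c2, D→c1, E→c3; R's induced payoffs -3, 4, 7, 8, -5; outcome (D, c1), payoffs (8, 9).
If Player 2 leads: R's best replies are c1→E, c2→C, c3→C; Player 2's induced payoffs -4, 6, -2; outcome (C, c2), payoffs (7, 6).
Player 2 gets 6 moving first and 9 moving second, so Player 2 prefers to move second.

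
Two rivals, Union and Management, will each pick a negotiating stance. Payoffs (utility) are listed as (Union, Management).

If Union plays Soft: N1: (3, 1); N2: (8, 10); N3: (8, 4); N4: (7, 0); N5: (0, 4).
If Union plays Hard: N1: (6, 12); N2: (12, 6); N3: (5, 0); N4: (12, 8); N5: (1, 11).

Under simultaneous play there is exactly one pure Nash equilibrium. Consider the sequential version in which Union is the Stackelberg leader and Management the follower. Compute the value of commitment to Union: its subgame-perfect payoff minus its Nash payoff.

2

Solve by backward induction (Union leads).
- Soft: BR = N2, leader payoff 8.
- Hard: BR = N1, leader payoff 6.
Among 8, 6, the best is 8 at Soft. Subgame-perfect outcome: (Soft, N2) with payoffs (8, 10).
For the simultaneous game, intersect best replies.
Union's best replies: N1→Hard; N2→Hard; N3→Soft; N4→Hard; N5→Hard.
Management's best replies: Soft→N2; Hard→N1.
Only (Hard, N1) has each player best-responding; Nash payoffs (6, 12).
Union's commitment gain: 8 − 6 = 2.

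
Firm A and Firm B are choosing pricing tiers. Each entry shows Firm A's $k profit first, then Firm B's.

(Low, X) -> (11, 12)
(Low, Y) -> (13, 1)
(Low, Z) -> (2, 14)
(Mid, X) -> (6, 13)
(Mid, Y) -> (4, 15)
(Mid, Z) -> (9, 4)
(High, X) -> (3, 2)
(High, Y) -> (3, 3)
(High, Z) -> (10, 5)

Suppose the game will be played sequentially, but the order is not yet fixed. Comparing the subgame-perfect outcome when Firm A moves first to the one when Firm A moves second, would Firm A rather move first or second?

second

If Firm A leads: Firm B's best replies are Low→Z, Mid→Y, High→Z; Firm A's induced payoffs 2, 4, 10; outcome (High, Z), payoffs (10, 5).
If Firm B leads: Firm A's best replies are X→Low, Y→Low, Z→High; Firm B's induced payoffs 12, 1, 5; outcome (Low, X), payoffs (11, 12).
Firm A gets 10 moving first and 11 moving second, so Firm A prefers to move second.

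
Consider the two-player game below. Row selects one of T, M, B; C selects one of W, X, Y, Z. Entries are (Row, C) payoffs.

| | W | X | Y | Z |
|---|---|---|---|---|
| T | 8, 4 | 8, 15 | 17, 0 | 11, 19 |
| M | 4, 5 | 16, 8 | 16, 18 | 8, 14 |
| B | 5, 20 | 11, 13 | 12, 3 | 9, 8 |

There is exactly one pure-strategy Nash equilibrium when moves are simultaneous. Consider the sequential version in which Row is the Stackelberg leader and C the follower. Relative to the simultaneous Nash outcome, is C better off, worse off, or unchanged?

worse off

Solve by backward induction (Row leads).
- T: BR = Z, leader payoff 11.
- M: BR = Y, leader payoff 16.
- B: BR = W, leader payoff 5.
Among 11, 16, 5, the best is 16 at M. Subgame-perfect outcome: (M, Y) with payoffs (16, 18).
Under simultaneous play:
Row's best replies: W→T; X→M; Y→T; Z→T.
C's best replies: T→Z; M→Y; B→W.
The unique mutual best reply is (T, Z), giving (11, 19).
C earns 18 sequentially versus 19 at the Nash outcome: worse off.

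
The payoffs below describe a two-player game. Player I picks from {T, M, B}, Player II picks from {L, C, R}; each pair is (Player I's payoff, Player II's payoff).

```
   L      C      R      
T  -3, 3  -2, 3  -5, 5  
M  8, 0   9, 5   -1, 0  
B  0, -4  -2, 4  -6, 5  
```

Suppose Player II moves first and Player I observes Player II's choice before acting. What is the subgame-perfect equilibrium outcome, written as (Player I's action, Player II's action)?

(M, C)

Player I best-responds to each possible Player II move:
- L: BR = M, leader payoff 0.
- C: BR = M, leader payoff 5.
- R: BR = M, leader payoff 0.
Player II's induced payoffs are 0, 5, 0, so Player II commits to C. Subgame-perfect outcome: (M, C) with payoffs (9, 5).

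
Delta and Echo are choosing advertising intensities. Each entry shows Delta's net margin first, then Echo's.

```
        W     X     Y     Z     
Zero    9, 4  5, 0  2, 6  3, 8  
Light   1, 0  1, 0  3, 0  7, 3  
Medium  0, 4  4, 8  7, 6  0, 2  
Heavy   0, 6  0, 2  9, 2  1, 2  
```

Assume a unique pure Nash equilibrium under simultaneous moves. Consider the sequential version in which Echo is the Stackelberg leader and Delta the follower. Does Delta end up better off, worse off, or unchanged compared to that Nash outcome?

better off

Solve by backward induction (Echo leads).
- W: BR = Zero, leader payoff 4.
- X: BR = Zero, leader payoff 0.
- Y: BR = Heavy, leader payoff 2.
- Z: BR = Light, leader payoff 3.
Echo's induced payoffs are 4, 0, 2, 3, so Echo commits to W. Subgame-perfect outcome: (Zero, W) with payoffs (9, 4).
For the simultaneous game, intersect best replies.
Delta's best replies: W→Zero; X→Zero; Y→Heavy; Z→Light.
Echo's best replies: Zero→Z; Light→Z; Medium→X; Heavy→W.
The unique mutual best reply is (Light, Z), giving (7, 3).
Delta earns 9 sequentially versus 7 at the Nash outcome: better off.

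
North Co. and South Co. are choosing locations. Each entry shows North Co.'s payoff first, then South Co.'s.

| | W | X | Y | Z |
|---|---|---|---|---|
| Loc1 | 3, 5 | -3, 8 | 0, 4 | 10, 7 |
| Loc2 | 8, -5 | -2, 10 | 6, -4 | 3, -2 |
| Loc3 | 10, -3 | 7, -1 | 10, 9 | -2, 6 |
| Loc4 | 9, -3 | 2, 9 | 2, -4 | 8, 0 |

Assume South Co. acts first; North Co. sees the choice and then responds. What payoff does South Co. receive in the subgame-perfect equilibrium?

Work backward from North Co.'s decision.
- W → North Co. plays Loc3 (best of 3, 8, 10, 9); South Co. gets -3.
- X → North Co. plays Loc3 (best of -3, -2, 7, 2); South Co. gets -1.
- Y → North Co. plays Loc3 (best of 0, 6, 10, 2); South Co. gets 9.
- Z → North Co. plays Loc1 (best of 10, 3, -2, 8); South Co. gets 7.
Among -3, -1, 9, 7, the best is 9 at Y. Subgame-perfect outcome: (Loc3, Y) with payoffs (10, 9).

9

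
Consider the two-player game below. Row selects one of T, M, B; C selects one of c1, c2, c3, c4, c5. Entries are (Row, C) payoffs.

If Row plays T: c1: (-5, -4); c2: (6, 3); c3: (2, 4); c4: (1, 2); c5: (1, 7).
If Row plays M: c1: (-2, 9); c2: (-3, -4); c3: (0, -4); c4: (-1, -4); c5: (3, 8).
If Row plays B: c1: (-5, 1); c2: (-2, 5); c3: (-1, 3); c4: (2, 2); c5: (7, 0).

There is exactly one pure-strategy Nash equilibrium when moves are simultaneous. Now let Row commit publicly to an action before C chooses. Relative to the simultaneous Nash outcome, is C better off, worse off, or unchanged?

Work backward from C's decision.
- T: C compares -4, 3, 4, 2, 7 and picks c5; Row would get 1.
- M: C compares 9, -4, -4, -4, 8 and picks c1; Row would get -2.
- B: C compares 1, 5, 3, 2, 0 and picks c2; Row would get -2.
Row's induced payoffs are 1, -2, -2, so Row commits to T. Subgame-perfect outcome: (T, c5) with payoffs (1, 7).
Now find the simultaneous Nash equilibrium.
Row's best replies: c1→M; c2→T; c3→T; c4→B; c5→B.
C's best replies: T→c5; M→c1; B→c2.
The unique mutual best reply is (M, c1), giving (-2, 9).
C earns 7 sequentially versus 9 at the Nash outcome: worse off.

worse off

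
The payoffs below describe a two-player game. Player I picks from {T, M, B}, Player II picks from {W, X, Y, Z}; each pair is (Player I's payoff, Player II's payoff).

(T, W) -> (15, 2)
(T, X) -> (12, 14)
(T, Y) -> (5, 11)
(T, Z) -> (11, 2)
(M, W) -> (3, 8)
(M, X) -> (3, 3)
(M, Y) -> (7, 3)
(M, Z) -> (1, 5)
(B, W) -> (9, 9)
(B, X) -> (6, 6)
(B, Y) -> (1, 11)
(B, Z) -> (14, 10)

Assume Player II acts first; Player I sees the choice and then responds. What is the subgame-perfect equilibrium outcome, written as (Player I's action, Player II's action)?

(T, X)

Backward induction with Player II moving first.
- W: BR = T, leader payoff 2.
- X: BR = T, leader payoff 14.
- Y: BR = M, leader payoff 3.
- Z: BR = B, leader payoff 10.
Among 2, 14, 3, 10, the best is 14 at X. Subgame-perfect outcome: (T, X) with payoffs (12, 14).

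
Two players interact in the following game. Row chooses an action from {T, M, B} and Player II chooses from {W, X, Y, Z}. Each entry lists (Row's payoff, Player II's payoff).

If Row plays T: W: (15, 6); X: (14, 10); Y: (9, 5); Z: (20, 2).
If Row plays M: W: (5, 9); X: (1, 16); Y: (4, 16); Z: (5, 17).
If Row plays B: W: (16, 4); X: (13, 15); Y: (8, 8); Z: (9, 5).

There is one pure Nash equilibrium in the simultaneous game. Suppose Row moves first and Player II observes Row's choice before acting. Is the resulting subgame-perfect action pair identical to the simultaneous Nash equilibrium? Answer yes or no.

Solve by backward induction (Row leads).
- T → Player II plays X (best of 6, 10, 5, 2); Row gets 14.
- M → Player II plays Z (best of 9, 16, 16, 17); Row gets 5.
- B → Player II plays X (best of 4, 15, 8, 5); Row gets 13.
Row's induced payoffs are 14, 5, 13, so Row commits to T. Subgame-perfect outcome: (T, X) with payoffs (14, 10).
For the simultaneous game, intersect best replies.
Row's best replies: W→B; X→T; Y→T; Z→T.
Player II's best replies: T→X; M→Z; B→X.
Only (T, X) has each player best-responding; Nash payoffs (14, 10).
Sequential outcome (T, X) coincides with the Nash profile (T, X).

yes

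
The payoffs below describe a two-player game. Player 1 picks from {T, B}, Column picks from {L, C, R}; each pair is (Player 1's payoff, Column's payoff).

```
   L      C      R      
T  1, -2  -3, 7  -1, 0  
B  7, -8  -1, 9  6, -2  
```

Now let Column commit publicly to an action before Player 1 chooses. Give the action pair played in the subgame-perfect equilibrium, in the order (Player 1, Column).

(B, C)

Backward induction with Column moving first.
- L: Player 1 compares 1, 7 and picks B; Column would get -8.
- C: Player 1 compares -3, -1 and picks B; Column would get 9.
- R: Player 1 compares -1, 6 and picks B; Column would get -2.
Among -8, 9, -2, the best is 9 at C. Subgame-perfect outcome: (B, C) with payoffs (-1, 9).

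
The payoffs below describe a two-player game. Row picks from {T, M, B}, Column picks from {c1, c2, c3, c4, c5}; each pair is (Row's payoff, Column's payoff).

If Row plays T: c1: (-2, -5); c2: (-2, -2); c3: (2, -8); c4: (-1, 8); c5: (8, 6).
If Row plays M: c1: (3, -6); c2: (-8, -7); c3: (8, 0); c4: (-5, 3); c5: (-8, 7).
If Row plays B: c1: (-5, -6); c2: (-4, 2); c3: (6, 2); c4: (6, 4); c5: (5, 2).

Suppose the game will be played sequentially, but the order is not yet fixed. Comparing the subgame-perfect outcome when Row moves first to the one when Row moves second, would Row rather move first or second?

second

If Row leads: Column's best replies are T→c4, M→c5, B→c4; Row's induced payoffs -1, -8, 6; outcome (B, c4), payoffs (6, 4).
If Column leads: Row's best replies are c1→M, c2→T, c3→M, c4→B, c5→T; Column's induced payoffs -6, -2, 0, 4, 6; outcome (T, c5), payoffs (8, 6).
Row gets 6 moving first and 8 moving second, so Row prefers to move second.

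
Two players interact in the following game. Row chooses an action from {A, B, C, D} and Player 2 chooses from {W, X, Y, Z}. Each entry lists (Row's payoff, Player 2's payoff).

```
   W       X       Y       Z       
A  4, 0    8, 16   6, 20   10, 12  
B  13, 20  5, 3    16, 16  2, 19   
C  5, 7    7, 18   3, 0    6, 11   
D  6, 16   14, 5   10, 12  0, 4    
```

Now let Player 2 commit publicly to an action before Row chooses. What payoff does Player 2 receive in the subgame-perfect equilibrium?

Row best-responds to each possible Player 2 move:
- W: Row compares 4, 13, 5, 6 and picks B; Player 2 would get 20.
- X: Row compares 8, 5, 7, 14 and picks D; Player 2 would get 5.
- Y: Row compares 6, 16, 3, 10 and picks B; Player 2 would get 16.
- Z: Row compares 10, 2, 6, 0 and picks A; Player 2 would get 12.
Player 2's induced payoffs are 20, 5, 16, 12, so Player 2 commits to W. Subgame-perfect outcome: (B, W) with payoffs (13, 20).

20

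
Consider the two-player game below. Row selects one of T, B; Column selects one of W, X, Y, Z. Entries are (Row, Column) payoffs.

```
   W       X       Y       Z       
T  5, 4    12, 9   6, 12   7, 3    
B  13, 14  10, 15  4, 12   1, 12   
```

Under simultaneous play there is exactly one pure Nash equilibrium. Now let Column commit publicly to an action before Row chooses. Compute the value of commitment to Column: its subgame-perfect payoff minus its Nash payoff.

Backward induction with Column moving first.
- W → Row plays B (best of 5, 13); Column gets 14.
- X → Row plays T (best of 12, 10); Column gets 9.
- Y → Row plays T (best of 6, 4); Column gets 12.
- Z → Row plays T (best of 7, 1); Column gets 3.
Maximizing over 14, 9, 12, 3, Column chooses W. Subgame-perfect outcome: (B, W) with payoffs (13, 14).
For the simultaneous game, intersect best replies.
Row's best replies: W→B; X→T; Y→T; Z→T.
Column's best replies: T→Y; B→X.
The unique mutual best reply is (T, Y), giving (6, 12).
Column's commitment gain: 14 − 12 = 2.

2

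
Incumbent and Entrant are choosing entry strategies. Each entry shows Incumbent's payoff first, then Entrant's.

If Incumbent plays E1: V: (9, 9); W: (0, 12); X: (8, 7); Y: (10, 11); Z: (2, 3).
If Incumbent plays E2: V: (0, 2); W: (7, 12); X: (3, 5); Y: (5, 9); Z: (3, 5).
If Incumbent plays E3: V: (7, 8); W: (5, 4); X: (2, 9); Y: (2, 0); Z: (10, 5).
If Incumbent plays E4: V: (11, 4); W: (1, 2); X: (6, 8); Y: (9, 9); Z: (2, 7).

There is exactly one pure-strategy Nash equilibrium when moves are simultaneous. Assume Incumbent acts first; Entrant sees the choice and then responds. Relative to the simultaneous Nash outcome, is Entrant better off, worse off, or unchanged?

worse off

Work backward from Entrant's decision.
- E1 → Entrant plays W (best of 9, 12, 7, 11, 3); Incumbent gets 0.
- E2 → Entrant plays W (best of 2, 12, 5, 9, 5); Incumbent gets 7.
- E3 → Entrant plays X (best of 8, 4, 9, 0, 5); Incumbent gets 2.
- E4 → Entrant plays Y (best of 4, 2, 8, 9, 7); Incumbent gets 9.
Among 0, 7, 2, 9, the best is 9 at E4. Subgame-perfect outcome: (E4, Y) with payoffs (9, 9).
For the simultaneous game, intersect best replies.
Incumbent's best replies: V→E4; W→E2; X→E1; Y→E1; Z→E3.
Entrant's best replies: E1→W; E2→W; E3→X; E4→Y.
Only (E2, W) has each player best-responding; Nash payoffs (7, 12).
Entrant earns 9 sequentially versus 12 at the Nash outcome: worse off.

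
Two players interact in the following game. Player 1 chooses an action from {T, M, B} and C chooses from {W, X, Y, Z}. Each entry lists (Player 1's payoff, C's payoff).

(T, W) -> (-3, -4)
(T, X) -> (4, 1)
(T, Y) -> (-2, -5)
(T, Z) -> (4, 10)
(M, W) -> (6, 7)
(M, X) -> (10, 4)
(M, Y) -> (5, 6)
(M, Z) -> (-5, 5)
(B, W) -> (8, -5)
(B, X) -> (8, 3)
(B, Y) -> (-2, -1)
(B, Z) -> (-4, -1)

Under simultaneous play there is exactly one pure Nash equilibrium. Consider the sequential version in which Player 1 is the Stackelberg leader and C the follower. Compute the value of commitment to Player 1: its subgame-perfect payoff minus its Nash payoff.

4

Solve by backward induction (Player 1 leads).
- T: C compares -4, 1, -5, 10 and picks Z; Player 1 would get 4.
- M: C compares 7, 4, 6, 5 and picks W; Player 1 would get 6.
- B: C compares -5, 3, -1, -1 and picks X; Player 1 would get 8.
Player 1's induced payoffs are 4, 6, 8, so Player 1 commits to B. Subgame-perfect outcome: (B, X) with payoffs (8, 3).
Under simultaneous play:
Player 1's best replies: W→B; X→M; Y→M; Z→T.
C's best replies: T→Z; M→W; B→X.
Only (T, Z) has each player best-responding; Nash payoffs (4, 10).
Player 1's commitment gain: 8 − 4 = 4.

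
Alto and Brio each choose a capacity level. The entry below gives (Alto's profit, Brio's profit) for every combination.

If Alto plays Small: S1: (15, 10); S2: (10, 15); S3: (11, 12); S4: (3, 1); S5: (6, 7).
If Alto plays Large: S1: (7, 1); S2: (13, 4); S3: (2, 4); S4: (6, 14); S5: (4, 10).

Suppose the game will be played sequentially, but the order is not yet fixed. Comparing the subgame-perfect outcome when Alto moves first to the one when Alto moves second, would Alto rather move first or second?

first

If Alto leads: Brio's best replies are Small→S2, Large→S4; Alto's induced payoffs 10, 6; outcome (Small, S2), payoffs (10, 15).
If Brio leads: Alto's best replies are S1→Small, S2→Large, S3→Small, S4→Large, S5→Small; Brio's induced payoffs 10, 4, 12, 14, 7; outcome (Large, S4), payoffs (6, 14).
Alto gets 10 moving first and 6 moving second, so Alto prefers to move first.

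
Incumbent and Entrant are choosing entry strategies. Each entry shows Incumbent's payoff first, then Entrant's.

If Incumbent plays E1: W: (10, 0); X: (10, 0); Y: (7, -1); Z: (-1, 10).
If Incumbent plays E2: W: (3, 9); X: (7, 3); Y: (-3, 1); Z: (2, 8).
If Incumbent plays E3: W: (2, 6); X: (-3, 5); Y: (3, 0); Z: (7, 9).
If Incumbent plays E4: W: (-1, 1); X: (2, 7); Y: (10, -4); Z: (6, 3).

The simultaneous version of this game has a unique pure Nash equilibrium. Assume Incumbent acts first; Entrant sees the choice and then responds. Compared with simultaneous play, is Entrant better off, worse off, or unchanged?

unchanged

Entrant best-responds to each possible Incumbent move:
- E1 → Entrant plays Z (best of 0, 0, -1, 10); Incumbent gets -1.
- E2 → Entrant plays W (best of 9, 3, 1, 8); Incumbent gets 3.
- E3 → Entrant plays Z (best of 6, 5, 0, 9); Incumbent gets 7.
- E4 → Entrant plays X (best of 1, 7, -4, 3); Incumbent gets 2.
Among -1, 3, 7, 2, the best is 7 at E3. Subgame-perfect outcome: (E3, Z) with payoffs (7, 9).
Now find the simultaneous Nash equilibrium.
Incumbent's best replies: W→E1; X→E1; Y→E4; Z→E3.
Entrant's best replies: E1→Z; E2→W; E3→Z; E4→X.
The unique mutual best reply is (E3, Z), giving (7, 9).
Entrant earns 9 sequentially versus 9 at the Nash outcome: unchanged.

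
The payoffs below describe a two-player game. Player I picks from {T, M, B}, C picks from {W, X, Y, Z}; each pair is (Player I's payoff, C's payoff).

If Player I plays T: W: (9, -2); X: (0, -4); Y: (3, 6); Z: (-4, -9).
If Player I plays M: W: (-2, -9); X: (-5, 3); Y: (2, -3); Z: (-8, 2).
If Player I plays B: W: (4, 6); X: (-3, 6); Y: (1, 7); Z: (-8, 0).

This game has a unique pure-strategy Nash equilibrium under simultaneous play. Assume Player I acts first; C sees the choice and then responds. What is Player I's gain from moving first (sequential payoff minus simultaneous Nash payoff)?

C best-responds to each possible Player I move:
- T → C plays Y (best of -2, -4, 6, -9); Player I gets 3.
- M → C plays X (best of -9, 3, -3, 2); Player I gets -5.
- B → C plays Y (best of 6, 6, 7, 0); Player I gets 1.
Maximizing over 3, -5, 1, Player I chooses T. Subgame-perfect outcome: (T, Y) with payoffs (3, 6).
For the simultaneous game, intersect best replies.
Player I's best replies: W→T; X→T; Y→T; Z→T.
C's best replies: T→Y; M→X; B→Y.
Only (T, Y) has each player best-responding; Nash payoffs (3, 6).
Player I's commitment gain: 3 − 3 = 0.

0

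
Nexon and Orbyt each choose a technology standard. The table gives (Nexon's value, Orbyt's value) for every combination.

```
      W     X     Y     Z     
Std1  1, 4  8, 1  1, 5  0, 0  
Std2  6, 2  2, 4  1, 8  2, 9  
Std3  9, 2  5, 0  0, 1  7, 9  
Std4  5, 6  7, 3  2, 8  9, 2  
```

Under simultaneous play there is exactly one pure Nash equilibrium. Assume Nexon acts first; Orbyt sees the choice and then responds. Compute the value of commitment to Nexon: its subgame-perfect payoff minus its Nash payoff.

Orbyt best-responds to each possible Nexon move:
- Std1: BR = Y, leader payoff 1.
- Std2: BR = Z, leader payoff 2.
- Std3: BR = Z, leader payoff 7.
- Std4: BR = Y, leader payoff 2.
Nexon's induced payoffs are 1, 2, 7, 2, so Nexon commits to Std3. Subgame-perfect outcome: (Std3, Z) with payoffs (7, 9).
Under simultaneous play:
Nexon's best replies: W→Std3; X→Std1; Y→Std4; Z→Std4.
Orbyt's best replies: Std1→Y; Std2→Z; Std3→Z; Std4→Y.
Only (Std4, Y) has each player best-responding; Nash payoffs (2, 8).
Nexon's commitment gain: 7 − 2 = 5.

5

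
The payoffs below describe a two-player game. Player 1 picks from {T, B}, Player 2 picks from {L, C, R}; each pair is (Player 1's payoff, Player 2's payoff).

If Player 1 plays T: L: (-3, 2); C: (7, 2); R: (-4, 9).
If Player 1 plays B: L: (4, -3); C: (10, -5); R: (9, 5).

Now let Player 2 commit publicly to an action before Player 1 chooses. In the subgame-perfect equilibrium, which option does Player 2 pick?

R

Solve by backward induction (Player 2 leads).
- L → Player 1 plays B (best of -3, 4); Player 2 gets -3.
- C → Player 1 plays B (best of 7, 10); Player 2 gets -5.
- R → Player 1 plays B (best of -4, 9); Player 2 gets 5.
Maximizing over -3, -5, 5, Player 2 chooses R. Subgame-perfect outcome: (B, R) with payoffs (9, 5).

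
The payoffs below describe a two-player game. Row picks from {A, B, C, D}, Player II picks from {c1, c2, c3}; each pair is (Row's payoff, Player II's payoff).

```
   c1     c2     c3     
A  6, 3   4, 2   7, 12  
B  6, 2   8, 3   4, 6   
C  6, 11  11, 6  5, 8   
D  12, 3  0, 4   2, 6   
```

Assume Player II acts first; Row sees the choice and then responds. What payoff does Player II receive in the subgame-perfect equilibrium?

Solve by backward induction (Player II leads).
- c1: BR = D, leader payoff 3.
- c2: BR = C, leader payoff 6.
- c3: BR = A, leader payoff 12.
Among 3, 6, 12, the best is 12 at c3. Subgame-perfect outcome: (A, c3) with payoffs (7, 12).

12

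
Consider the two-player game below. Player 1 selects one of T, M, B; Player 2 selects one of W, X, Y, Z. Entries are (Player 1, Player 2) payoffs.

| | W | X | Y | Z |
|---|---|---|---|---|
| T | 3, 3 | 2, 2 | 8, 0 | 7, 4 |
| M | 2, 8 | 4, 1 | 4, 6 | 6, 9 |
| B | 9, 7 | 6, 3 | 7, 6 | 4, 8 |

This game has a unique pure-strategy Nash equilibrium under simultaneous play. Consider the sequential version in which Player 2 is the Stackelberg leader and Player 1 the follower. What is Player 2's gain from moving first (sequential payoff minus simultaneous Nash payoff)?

Backward induction with Player 2 moving first.
- W: BR = B, leader payoff 7.
- X: BR = B, leader payoff 3.
- Y: BR = T, leader payoff 0.
- Z: BR = T, leader payoff 4.
Player 2's induced payoffs are 7, 3, 0, 4, so Player 2 commits to W. Subgame-perfect outcome: (B, W) with payoffs (9, 7).
For the simultaneous game, intersect best replies.
Player 1's best replies: W→B; X→B; Y→T; Z→T.
Player 2's best replies: T→Z; M→Z; B→Z.
Only (T, Z) has each player best-responding; Nash payoffs (7, 4).
Player 2's commitment gain: 7 − 4 = 3.

3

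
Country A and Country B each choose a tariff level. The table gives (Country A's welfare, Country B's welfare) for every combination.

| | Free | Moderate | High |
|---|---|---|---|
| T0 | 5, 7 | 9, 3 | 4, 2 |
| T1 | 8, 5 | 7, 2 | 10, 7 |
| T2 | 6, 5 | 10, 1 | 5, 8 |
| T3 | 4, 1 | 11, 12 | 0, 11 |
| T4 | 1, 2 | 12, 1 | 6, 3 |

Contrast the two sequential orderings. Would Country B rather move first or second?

If Country A leads: Country B's best replies are T0→Free, T1→High, T2→High, T3→Moderate, T4→High; Country A's induced payoffs 5, 10, 5, 11, 6; outcome (T3, Moderate), payoffs (11, 12).
If Country B leads: Country A's best replies are Free→T1, Moderate→T4, High→T1; Country B's induced payoffs 5, 1, 7; outcome (T1, High), payoffs (10, 7).
Country B gets 7 moving first and 12 moving second, so Country B prefers to move second.

second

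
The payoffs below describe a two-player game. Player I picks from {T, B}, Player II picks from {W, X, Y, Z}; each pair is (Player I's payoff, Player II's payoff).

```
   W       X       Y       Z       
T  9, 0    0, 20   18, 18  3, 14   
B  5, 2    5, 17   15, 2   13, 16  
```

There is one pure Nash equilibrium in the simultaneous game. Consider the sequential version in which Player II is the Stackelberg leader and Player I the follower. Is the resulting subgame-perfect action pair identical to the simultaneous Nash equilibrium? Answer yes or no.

no

Work backward from Player I's decision.
- W: BR = T, leader payoff 0.
- X: BR = B, leader payoff 17.
- Y: BR = T, leader payoff 18.
- Z: BR = B, leader payoff 16.
Player II's induced payoffs are 0, 17, 18, 16, so Player II commits to Y. Subgame-perfect outcome: (T, Y) with payoffs (18, 18).
Now find the simultaneous Nash equilibrium.
Player I's best replies: W→T; X→B; Y→T; Z→B.
Player II's best replies: T→X; B→X.
Only (B, X) has each player best-responding; Nash payoffs (5, 17).
Sequential outcome (T, Y) differs from the Nash profile (B, X).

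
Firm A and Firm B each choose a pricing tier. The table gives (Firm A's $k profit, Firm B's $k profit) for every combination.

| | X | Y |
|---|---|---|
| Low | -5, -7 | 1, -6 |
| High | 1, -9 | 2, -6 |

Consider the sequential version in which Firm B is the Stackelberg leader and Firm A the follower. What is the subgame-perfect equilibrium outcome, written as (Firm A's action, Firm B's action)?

Solve by backward induction (Firm B leads).
- X → Firm A plays High (best of -5, 1); Firm B gets -9.
- Y → Firm A plays High (best of 1, 2); Firm B gets -6.
Among -9, -6, the best is -6 at Y. Subgame-perfect outcome: (High, Y) with payoffs (2, -6).

(High, Y)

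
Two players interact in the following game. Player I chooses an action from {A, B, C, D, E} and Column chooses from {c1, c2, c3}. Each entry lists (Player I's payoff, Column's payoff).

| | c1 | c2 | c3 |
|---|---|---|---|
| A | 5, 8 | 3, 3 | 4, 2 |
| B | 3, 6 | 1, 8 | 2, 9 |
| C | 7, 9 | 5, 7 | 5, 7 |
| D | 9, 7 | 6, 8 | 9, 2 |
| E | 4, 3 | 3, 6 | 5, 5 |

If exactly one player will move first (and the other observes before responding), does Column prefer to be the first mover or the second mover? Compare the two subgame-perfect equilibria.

second

If Player I leads: Column's best replies are A→c1, B→c3, C→c1, D→c2, E→c2; Player I's induced payoffs 5, 2, 7, 6, 3; outcome (C, c1), payoffs (7, 9).
If Column leads: Player I's best replies are c1→D, c2→D, c3→D; Column's induced payoffs 7, 8, 2; outcome (D, c2), payoffs (6, 8).
Column gets 8 moving first and 9 moving second, so Column prefers to move second.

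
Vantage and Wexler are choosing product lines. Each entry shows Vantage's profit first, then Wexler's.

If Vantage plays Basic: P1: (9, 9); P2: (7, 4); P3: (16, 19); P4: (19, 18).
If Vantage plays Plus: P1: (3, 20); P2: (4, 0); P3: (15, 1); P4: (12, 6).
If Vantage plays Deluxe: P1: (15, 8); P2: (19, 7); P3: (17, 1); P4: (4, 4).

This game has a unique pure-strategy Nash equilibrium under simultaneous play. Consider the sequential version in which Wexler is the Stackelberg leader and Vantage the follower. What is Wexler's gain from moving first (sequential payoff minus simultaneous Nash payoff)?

10

Solve by backward induction (Wexler leads).
- P1: BR = Deluxe, leader payoff 8.
- P2: BR = Deluxe, leader payoff 7.
- P3: BR = Deluxe, leader payoff 1.
- P4: BR = Basic, leader payoff 18.
Among 8, 7, 1, 18, the best is 18 at P4. Subgame-perfect outcome: (Basic, P4) with payoffs (19, 18).
For the simultaneous game, intersect best replies.
Vantage's best replies: P1→Deluxe; P2→Deluxe; P3→Deluxe; P4→Basic.
Wexler's best replies: Basic→P3; Plus→P1; Deluxe→P1.
The unique mutual best reply is (Deluxe, P1), giving (15, 8).
Wexler's commitment gain: 18 − 8 = 10.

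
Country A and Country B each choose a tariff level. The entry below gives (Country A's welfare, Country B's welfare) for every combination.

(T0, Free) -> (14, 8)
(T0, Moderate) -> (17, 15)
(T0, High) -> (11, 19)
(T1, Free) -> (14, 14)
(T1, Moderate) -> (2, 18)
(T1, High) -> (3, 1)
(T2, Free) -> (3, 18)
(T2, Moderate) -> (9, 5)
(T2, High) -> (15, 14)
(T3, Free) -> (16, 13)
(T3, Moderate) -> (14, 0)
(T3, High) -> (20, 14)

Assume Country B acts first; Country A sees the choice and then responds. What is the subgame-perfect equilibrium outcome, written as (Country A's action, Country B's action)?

Solve by backward induction (Country B leads).
- Free: Country A compares 14, 14, 3, 16 and picks T3; Country B would get 13.
- Moderate: Country A compares 17, 2, 9, 14 and picks T0; Country B would get 15.
- High: Country A compares 11, 3, 15, 20 and picks T3; Country B would get 14.
Among 13, 15, 14, the best is 15 at Moderate. Subgame-perfect outcome: (T0, Moderate) with payoffs (17, 15).

(T0, Moderate)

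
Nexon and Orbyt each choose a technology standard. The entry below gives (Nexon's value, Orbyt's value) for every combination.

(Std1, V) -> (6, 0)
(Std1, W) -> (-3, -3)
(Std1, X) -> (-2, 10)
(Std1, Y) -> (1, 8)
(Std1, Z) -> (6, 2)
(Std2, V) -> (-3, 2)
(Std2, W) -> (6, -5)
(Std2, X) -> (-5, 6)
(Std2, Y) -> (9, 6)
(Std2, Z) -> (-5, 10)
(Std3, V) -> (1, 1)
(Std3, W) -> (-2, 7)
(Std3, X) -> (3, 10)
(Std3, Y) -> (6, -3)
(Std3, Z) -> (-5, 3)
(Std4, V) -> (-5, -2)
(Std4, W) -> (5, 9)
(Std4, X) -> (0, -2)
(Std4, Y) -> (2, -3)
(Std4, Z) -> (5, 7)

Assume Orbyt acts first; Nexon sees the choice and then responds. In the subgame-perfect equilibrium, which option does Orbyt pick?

Backward induction with Orbyt moving first.
- V: Nexon compares 6, -3, 1, -5 and picks Std1; Orbyt would get 0.
- W: Nexon compares -3, 6, -2, 5 and picks Std2; Orbyt would get -5.
- X: Nexon compares -2, -5, 3, 0 and picks Std3; Orbyt would get 10.
- Y: Nexon compares 1, 9, 6, 2 and picks Std2; Orbyt would get 6.
- Z: Nexon compares 6, -5, -5, 5 and picks Std1; Orbyt would get 2.
Among 0, -5, 10, 6, 2, the best is 10 at X. Subgame-perfect outcome: (Std3, X) with payoffs (3, 10).

X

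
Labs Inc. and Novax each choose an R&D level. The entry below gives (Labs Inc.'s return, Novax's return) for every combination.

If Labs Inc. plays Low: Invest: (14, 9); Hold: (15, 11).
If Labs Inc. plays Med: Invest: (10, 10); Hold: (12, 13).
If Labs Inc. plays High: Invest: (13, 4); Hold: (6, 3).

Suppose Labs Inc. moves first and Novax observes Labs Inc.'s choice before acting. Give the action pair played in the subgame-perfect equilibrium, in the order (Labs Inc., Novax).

Solve by backward induction (Labs Inc. leads).
- Low: BR = Hold, leader payoff 15.
- Med: BR = Hold, leader payoff 12.
- High: BR = Invest, leader payoff 13.
Among 15, 12, 13, the best is 15 at Low. Subgame-perfect outcome: (Low, Hold) with payoffs (15, 11).

(Low, Hold)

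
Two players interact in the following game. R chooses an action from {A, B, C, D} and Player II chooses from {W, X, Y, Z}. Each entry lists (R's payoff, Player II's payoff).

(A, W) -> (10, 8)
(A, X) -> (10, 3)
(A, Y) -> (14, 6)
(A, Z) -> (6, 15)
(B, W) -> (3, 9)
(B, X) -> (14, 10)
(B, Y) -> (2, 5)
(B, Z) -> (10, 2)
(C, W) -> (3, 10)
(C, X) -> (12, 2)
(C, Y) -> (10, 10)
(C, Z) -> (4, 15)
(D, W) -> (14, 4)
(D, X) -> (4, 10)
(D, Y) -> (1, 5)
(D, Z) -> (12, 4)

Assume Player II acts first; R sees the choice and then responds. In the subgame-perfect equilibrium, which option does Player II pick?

R best-responds to each possible Player II move:
- W → R plays D (best of 10, 3, 3, 14); Player II gets 4.
- X → R plays B (best of 10, 14, 12, 4); Player II gets 10.
- Y → R plays A (best of 14, 2, 10, 1); Player II gets 6.
- Z → R plays D (best of 6, 10, 4, 12); Player II gets 4.
Among 4, 10, 6, 4, the best is 10 at X. Subgame-perfect outcome: (B, X) with payoffs (14, 10).

X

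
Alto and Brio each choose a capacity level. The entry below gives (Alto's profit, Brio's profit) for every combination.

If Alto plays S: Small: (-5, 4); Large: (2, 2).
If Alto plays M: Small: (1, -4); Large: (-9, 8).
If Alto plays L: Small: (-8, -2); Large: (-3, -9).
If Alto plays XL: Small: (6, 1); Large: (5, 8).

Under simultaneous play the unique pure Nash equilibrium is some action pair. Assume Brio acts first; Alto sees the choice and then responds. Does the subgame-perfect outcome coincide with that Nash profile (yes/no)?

yes

Alto best-responds to each possible Brio move:
- Small → Alto plays XL (best of -5, 1, -8, 6); Brio gets 1.
- Large → Alto plays XL (best of 2, -9, -3, 5); Brio gets 8.
Brio's induced payoffs are 1, 8, so Brio commits to Large. Subgame-perfect outcome: (XL, Large) with payoffs (5, 8).
For the simultaneous game, intersect best replies.
Alto's best replies: Small→XL; Large→XL.
Brio's best replies: S→Small; M→Large; L→Small; XL→Large.
The unique mutual best reply is (XL, Large), giving (5, 8).
Sequential outcome (XL, Large) coincides with the Nash profile (XL, Large).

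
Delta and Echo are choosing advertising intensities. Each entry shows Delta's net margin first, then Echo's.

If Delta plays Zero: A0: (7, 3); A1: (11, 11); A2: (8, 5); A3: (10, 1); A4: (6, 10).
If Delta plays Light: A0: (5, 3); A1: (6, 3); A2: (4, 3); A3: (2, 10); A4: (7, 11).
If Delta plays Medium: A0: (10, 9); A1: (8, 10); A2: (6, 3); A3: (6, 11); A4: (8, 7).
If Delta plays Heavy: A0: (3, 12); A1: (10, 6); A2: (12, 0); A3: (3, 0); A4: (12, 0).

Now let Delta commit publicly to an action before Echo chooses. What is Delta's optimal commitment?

Work backward from Echo's decision.
- Zero: Echo compares 3, 11, 5, 1, 10 and picks A1; Delta would get 11.
- Light: Echo compares 3, 3, 3, 10, 11 and picks A4; Delta would get 7.
- Medium: Echo compares 9, 10, 3, 11, 7 and picks A3; Delta would get 6.
- Heavy: Echo compares 12, 6, 0, 0, 0 and picks A0; Delta would get 3.
Maximizing over 11, 7, 6, 3, Delta chooses Zero. Subgame-perfect outcome: (Zero, A1) with payoffs (11, 11).

Zero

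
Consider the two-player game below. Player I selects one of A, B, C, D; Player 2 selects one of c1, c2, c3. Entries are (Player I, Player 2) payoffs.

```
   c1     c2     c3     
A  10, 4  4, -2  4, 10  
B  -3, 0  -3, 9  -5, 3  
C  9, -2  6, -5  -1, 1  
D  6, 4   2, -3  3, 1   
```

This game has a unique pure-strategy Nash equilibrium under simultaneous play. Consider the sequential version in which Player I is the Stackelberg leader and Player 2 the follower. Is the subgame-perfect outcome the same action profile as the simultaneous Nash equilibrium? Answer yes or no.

no

Player 2 best-responds to each possible Player I move:
- A: BR = c3, leader payoff 4.
- B: BR = c2, leader payoff -3.
- C: BR = c3, leader payoff -1.
- D: BR = c1, leader payoff 6.
Player I's induced payoffs are 4, -3, -1, 6, so Player I commits to D. Subgame-perfect outcome: (D, c1) with payoffs (6, 4).
Under simultaneous play:
Player I's best replies: c1→A; c2→C; c3→A.
Player 2's best replies: A→c3; B→c2; C→c3; D→c1.
The unique mutual best reply is (A, c3), giving (4, 10).
Sequential outcome (D, c1) differs from the Nash profile (A, c3).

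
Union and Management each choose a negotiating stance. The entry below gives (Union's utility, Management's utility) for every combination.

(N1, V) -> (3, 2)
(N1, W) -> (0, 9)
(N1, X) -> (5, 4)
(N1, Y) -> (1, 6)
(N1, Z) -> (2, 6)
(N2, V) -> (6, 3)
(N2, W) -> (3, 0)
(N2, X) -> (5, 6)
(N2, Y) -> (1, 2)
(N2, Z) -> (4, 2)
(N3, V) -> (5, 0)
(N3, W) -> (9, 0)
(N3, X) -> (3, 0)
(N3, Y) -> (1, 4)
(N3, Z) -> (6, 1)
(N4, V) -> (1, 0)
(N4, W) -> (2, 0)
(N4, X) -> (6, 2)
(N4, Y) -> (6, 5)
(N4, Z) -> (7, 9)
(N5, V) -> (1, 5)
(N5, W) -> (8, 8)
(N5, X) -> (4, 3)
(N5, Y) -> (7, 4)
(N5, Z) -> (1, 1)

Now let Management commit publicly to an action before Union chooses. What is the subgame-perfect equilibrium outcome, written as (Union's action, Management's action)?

(N4, Z)

Work backward from Union's decision.
- V: Union compares 3, 6, 5, 1, 1 and picks N2; Management would get 3.
- W: Union compares 0, 3, 9, 2, 8 and picks N3; Management would get 0.
- X: Union compares 5, 5, 3, 6, 4 and picks N4; Management would get 2.
- Y: Union compares 1, 1, 1, 6, 7 and picks N5; Management would get 4.
- Z: Union compares 2, 4, 6, 7, 1 and picks N4; Management would get 9.
Management's induced payoffs are 3, 0, 2, 4, 9, so Management commits to Z. Subgame-perfect outcome: (N4, Z) with payoffs (7, 9).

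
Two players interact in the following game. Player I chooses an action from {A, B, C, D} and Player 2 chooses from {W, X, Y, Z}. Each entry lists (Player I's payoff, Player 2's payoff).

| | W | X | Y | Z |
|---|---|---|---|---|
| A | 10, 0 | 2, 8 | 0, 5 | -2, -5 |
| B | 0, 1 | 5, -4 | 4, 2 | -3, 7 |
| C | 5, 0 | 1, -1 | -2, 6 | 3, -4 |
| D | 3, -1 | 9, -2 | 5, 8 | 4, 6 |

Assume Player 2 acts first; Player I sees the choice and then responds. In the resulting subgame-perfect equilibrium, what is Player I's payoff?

Work backward from Player I's decision.
- W: Player I compares 10, 0, 5, 3 and picks A; Player 2 would get 0.
- X: Player I compares 2, 5, 1, 9 and picks D; Player 2 would get -2.
- Y: Player I compares 0, 4, -2, 5 and picks D; Player 2 would get 8.
- Z: Player I compares -2, -3, 3, 4 and picks D; Player 2 would get 6.
Player 2's induced payoffs are 0, -2, 8, 6, so Player 2 commits to Y. Subgame-perfect outcome: (D, Y) with payoffs (5, 8).

5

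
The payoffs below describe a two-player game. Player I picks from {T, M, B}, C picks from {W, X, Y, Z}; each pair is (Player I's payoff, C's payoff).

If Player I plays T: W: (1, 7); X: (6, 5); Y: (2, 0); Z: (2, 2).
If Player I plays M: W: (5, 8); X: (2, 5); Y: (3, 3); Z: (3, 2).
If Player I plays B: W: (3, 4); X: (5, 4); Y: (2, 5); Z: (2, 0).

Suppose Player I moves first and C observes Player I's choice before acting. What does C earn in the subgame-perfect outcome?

8

Work backward from C's decision.
- T: BR = W, leader payoff 1.
- M: BR = W, leader payoff 5.
- B: BR = Y, leader payoff 2.
Player I's induced payoffs are 1, 5, 2, so Player I commits to M. Subgame-perfect outcome: (M, W) with payoffs (5, 8).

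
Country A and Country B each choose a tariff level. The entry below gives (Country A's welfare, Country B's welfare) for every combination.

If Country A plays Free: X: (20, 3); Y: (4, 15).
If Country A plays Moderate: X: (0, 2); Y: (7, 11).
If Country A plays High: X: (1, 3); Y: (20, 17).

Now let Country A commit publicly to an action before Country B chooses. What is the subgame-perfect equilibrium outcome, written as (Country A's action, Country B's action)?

Country B best-responds to each possible Country A move:
- Free → Country B plays Y (best of 3, 15); Country A gets 4.
- Moderate → Country B plays Y (best of 2, 11); Country A gets 7.
- High → Country B plays Y (best of 3, 17); Country A gets 20.
Among 4, 7, 20, the best is 20 at High. Subgame-perfect outcome: (High, Y) with payoffs (20, 17).

(High, Y)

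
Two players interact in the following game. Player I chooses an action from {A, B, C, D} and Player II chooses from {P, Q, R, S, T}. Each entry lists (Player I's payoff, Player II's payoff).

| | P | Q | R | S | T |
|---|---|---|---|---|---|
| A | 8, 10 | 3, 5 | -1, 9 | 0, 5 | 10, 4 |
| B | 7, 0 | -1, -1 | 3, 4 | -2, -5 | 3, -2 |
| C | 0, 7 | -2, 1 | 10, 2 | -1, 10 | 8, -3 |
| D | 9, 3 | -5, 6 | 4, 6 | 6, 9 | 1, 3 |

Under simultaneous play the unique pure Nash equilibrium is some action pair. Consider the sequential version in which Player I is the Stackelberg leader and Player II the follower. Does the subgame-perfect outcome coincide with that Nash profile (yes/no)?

no

Work backward from Player II's decision.
- A → Player II plays P (best of 10, 5, 9, 5, 4); Player I gets 8.
- B → Player II plays R (best of 0, -1, 4, -5, -2); Player I gets 3.
- C → Player II plays S (best of 7, 1, 2, 10, -3); Player I gets -1.
- D → Player II plays S (best of 3, 6, 6, 9, 3); Player I gets 6.
Player I's induced payoffs are 8, 3, -1, 6, so Player I commits to A. Subgame-perfect outcome: (A, P) with payoffs (8, 10).
Under simultaneous play:
Player I's best replies: P→D; Q→A; R→C; S→D; T→A.
Player II's best replies: A→P; B→R; C→S; D→S.
Only (D, S) has each player best-responding; Nash payoffs (6, 9).
Sequential outcome (A, P) differs from the Nash profile (D, S).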